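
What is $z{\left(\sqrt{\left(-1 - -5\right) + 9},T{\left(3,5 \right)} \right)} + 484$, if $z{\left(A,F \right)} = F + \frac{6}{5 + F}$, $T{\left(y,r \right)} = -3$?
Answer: $484$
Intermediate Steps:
$z{\left(\sqrt{\left(-1 - -5\right) + 9},T{\left(3,5 \right)} \right)} + 484 = \frac{6 + \left(-3\right)^{2} + 5 \left(-3\right)}{5 - 3} + 484 = \frac{6 + 9 - 15}{2} + 484 = \frac{1}{2} \cdot 0 + 484 = 0 + 484 = 484$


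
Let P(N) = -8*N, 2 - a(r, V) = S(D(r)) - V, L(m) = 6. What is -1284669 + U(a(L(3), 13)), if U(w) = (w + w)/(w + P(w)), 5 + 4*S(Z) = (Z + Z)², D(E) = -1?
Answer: -8992685/7 ≈ -1.2847e+6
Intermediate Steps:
S(Z) = -5/4 + Z² (S(Z) = -5/4 + (Z + Z)²/4 = -5/4 + (2*Z)²/4 = -5/4 + (4*Z²)/4 = -5/4 + Z²)
a(r, V) = 9/4 + V (a(r, V) = 2 - ((-5/4 + (-1)²) - V) = 2 - ((-5/4 + 1) - V) = 2 - (-¼ - V) = 2 + (¼ + V) = 9/4 + V)
U(w) = -2/7 (U(w) = (w + w)/(w - 8*w) = (2*w)/((-7*w)) = (2*w)*(-1/(7*w)) = -2/7)
-1284669 + U(a(L(3), 13)) = -1284669 - 2/7 = -8992685/7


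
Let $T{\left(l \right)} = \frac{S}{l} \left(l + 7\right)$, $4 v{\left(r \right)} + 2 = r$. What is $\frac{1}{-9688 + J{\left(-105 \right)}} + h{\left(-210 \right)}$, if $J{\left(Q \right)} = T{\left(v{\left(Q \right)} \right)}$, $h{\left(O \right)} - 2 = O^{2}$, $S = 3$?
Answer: $\frac{45706386551}{1036379} \approx 44102.0$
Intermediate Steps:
$v{\left(r \right)} = - \frac{1}{2} + \frac{r}{4}$
$T{\left(l \right)} = \frac{3 \left(7 + l\right)}{l}$ ($T{\left(l \right)} = \frac{3}{l} \left(l + 7\right) = \frac{3}{l} \left(7 + l\right) = \frac{3 \left(7 + l\right)}{l}$)
$h{\left(O \right)} = 2 + O^{2}$
$J{\left(Q \right)} = 3 + \frac{21}{- \frac{1}{2} + \frac{Q}{4}}$
$\frac{1}{-9688 + J{\left(-105 \right)}} + h{\left(-210 \right)} = \frac{1}{-9688 + \frac{3 \left(26 - 105\right)}{-2 - 105}} + \left(2 + \left(-210\right)^{2}\right) = \frac{1}{-9688 + 3 \frac{1}{-107} \left(-79\right)} + \left(2 + 44100\right) = \frac{1}{-9688 + 3 \left(- \frac{1}{107}\right) \left(-79\right)} + 44102 = \frac{1}{-9688 + \frac{237}{107}} + 44102 = \frac{1}{- \frac{1036379}{107}} + 44102 = - \frac{107}{1036379} + 44102 = \frac{45706386551}{1036379}$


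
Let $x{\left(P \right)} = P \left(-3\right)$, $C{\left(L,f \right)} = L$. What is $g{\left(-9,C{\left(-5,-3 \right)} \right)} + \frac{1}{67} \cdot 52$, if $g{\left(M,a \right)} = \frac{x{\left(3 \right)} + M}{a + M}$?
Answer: $\frac{967}{469} \approx 2.0618$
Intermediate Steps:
$x{\left(P \right)} = - 3 P$
$g{\left(M,a \right)} = \frac{-9 + M}{M + a}$ ($g{\left(M,a \right)} = \frac{\left(-3\right) 3 + M}{a + M} = \frac{-9 + M}{M + a}$)
$g{\left(-9,C{\left(-5,-3 \right)} \right)} + \frac{1}{67} \cdot 52 = \frac{-9 - 9}{-9 - 5} + \frac{1}{67} \cdot 52 = \frac{1}{-14} \left(-18\right) + \frac{1}{67} \cdot 52 = \left(- \frac{1}{14}\right) \left(-18\right) + \frac{52}{67} = \frac{9}{7} + \frac{52}{67} = \frac{967}{469}$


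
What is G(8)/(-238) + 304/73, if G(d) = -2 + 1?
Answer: 72425/17374 ≈ 4.1686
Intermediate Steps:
G(d) = -1
G(8)/(-238) + 304/73 = -1/(-238) + 304/73 = -1*(-1/238) + 304*(1/73) = 1/238 + 304/73 = 72425/17374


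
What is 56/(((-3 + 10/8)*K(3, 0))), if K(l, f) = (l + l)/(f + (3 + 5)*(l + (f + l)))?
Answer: -256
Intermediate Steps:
K(l, f) = 2*l/(9*f + 16*l) (K(l, f) = (2*l)/(f + 8*(f + 2*l)) = (2*l)/(f + (8*f + 16*l)) = (2*l)/(9*f + 16*l) = 2*l/(9*f + 16*l))
56/(((-3 + 10/8)*K(3, 0))) = 56/(((-3 + 10/8)*(2*3/(9*0 + 16*3)))) = 56/(((-3 + 10*(⅛))*(2*3/(0 + 48)))) = 56/(((-3 + 5/4)*(2*3/48))) = 56/((-7*3/(2*48))) = 56/((-7/4*⅛)) = 56/(-7/32) = 56*(-32/7) = -256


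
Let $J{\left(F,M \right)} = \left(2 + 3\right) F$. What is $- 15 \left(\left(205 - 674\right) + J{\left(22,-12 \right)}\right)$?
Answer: $5385$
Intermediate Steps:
$J{\left(F,M \right)} = 5 F$
$- 15 \left(\left(205 - 674\right) + J{\left(22,-12 \right)}\right) = - 15 \left(\left(205 - 674\right) + 5 \cdot 22\right) = - 15 \left(-469 + 110\right) = \left(-15\right) \left(-359\right) = 5385$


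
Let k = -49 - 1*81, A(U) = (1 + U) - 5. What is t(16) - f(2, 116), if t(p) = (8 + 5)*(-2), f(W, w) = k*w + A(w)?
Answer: 14942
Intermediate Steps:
A(U) = -4 + U
k = -130 (k = -49 - 81 = -130)
f(W, w) = -4 - 129*w (f(W, w) = -130*w + (-4 + w) = -4 - 129*w)
t(p) = -26 (t(p) = 13*(-2) = -26)
t(16) - f(2, 116) = -26 - (-4 - 129*116) = -26 - (-4 - 14964) = -26 - 1*(-14968) = -26 + 14968 = 14942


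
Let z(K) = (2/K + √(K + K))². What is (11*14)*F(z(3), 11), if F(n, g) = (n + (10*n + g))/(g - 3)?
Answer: 56749/36 + 847*√6/3 ≈ 2267.9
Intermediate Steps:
z(K) = (2/K + √2*√K)² (z(K) = (2/K + √(2*K))² = (2/K + √2*√K)²)
F(n, g) = (g + 11*n)/(-3 + g) (F(n, g) = (n + (g + 10*n))/(-3 + g) = (g + 11*n)/(-3 + g))
(11*14)*F(z(3), 11) = (11*14)*((11 + 11*((2 + √2*3^(3/2))²/3²))/(-3 + 11)) = 154*((11 + 11*((2 + √2*(3*√3))²/9))/8) = 154*((11 + 11*((2 + 3*√6)²/9))/8) = 154*((11 + 11*(2 + 3*√6)²/9)/8) = 154*(11/8 + 11*(2 + 3*√6)²/72) = 847/4 + 847*(2 + 3*√6)²/36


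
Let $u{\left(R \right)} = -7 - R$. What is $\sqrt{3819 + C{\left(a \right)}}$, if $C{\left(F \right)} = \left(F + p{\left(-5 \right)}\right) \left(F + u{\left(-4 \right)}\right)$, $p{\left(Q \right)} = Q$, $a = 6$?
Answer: $7 \sqrt{78} \approx 61.822$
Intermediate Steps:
$C{\left(F \right)} = \left(-5 + F\right) \left(-3 + F\right)$ ($C{\left(F \right)} = \left(F - 5\right) \left(F - 3\right) = \left(-5 + F\right) \left(F + \left(-7 + 4\right)\right) = \left(-5 + F\right) \left(F - 3\right) = \left(-5 + F\right) \left(-3 + F\right)$)
$\sqrt{3819 + C{\left(a \right)}} = \sqrt{3819 + \left(15 + 6^{2} - 48\right)} = \sqrt{3819 + \left(15 + 36 - 48\right)} = \sqrt{3819 + 3} = \sqrt{3822} = 7 \sqrt{78}$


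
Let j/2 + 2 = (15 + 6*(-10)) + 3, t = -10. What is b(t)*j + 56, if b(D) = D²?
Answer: -8744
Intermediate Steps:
j = -88 (j = -4 + 2*((15 + 6*(-10)) + 3) = -4 + 2*((15 - 60) + 3) = -4 + 2*(-45 + 3) = -4 + 2*(-42) = -4 - 84 = -88)
b(t)*j + 56 = (-10)²*(-88) + 56 = 100*(-88) + 56 = -8800 + 56 = -8744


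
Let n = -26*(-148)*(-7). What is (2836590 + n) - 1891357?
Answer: 918297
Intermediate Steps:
n = -26936 (n = 3848*(-7) = -26936)
(2836590 + n) - 1891357 = (2836590 - 26936) - 1891357 = 2809654 - 1891357 = 918297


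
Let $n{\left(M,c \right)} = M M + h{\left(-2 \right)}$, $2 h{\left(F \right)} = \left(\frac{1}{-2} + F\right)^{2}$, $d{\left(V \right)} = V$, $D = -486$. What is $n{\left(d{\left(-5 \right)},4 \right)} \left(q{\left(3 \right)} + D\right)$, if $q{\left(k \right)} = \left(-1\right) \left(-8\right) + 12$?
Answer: $- \frac{52425}{4} \approx -13106.0$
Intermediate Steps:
$h{\left(F \right)} = \frac{\left(- \frac{1}{2} + F\right)^{2}}{2}$ ($h{\left(F \right)} = \frac{\left(\frac{1}{-2} + F\right)^{2}}{2} = \frac{\left(- \frac{1}{2} + F\right)^{2}}{2}$)
$q{\left(k \right)} = 20$ ($q{\left(k \right)} = 8 + 12 = 20$)
$n{\left(M,c \right)} = \frac{25}{8} + M^{2}$ ($n{\left(M,c \right)} = M M + \frac{\left(-1 + 2 \left(-2\right)\right)^{2}}{8} = M^{2} + \frac{\left(-1 - 4\right)^{2}}{8} = M^{2} + \frac{\left(-5\right)^{2}}{8} = M^{2} + \frac{1}{8} \cdot 25 = M^{2} + \frac{25}{8} = \frac{25}{8} + M^{2}$)
$n{\left(d{\left(-5 \right)},4 \right)} \left(q{\left(3 \right)} + D\right) = \left(\frac{25}{8} + \left(-5\right)^{2}\right) \left(20 - 486\right) = \left(\frac{25}{8} + 25\right) \left(-466\right) = \frac{225}{8} \left(-466\right) = - \frac{52425}{4}$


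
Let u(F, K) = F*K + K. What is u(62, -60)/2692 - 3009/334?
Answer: -2340687/224782 ≈ -10.413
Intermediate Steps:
u(F, K) = K + F*K
u(62, -60)/2692 - 3009/334 = -60*(1 + 62)/2692 - 3009/334 = -60*63*(1/2692) - 3009*1/334 = -3780*1/2692 - 3009/334 = -945/673 - 3009/334 = -2340687/224782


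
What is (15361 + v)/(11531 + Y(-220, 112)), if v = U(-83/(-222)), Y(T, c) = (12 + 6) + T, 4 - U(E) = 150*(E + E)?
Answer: 564355/419173 ≈ 1.3464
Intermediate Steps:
U(E) = 4 - 300*E (U(E) = 4 - 150*(E + E) = 4 - 150*2*E = 4 - 300*E)
Y(T, c) = 18 + T
v = -4002/37 (v = 4 - (-24900)/(-222) = 4 - (-24900)*(-1)/222 = 4 - 300*83/222 = 4 - 4150/37 = -4002/37 ≈ -108.16)
(15361 + v)/(11531 + Y(-220, 112)) = (15361 - 4002/37)/(11531 + (18 - 220)) = 564355/(37*(11531 - 202)) = (564355/37)/11329 = (564355/37)*(1/11329) = 564355/419173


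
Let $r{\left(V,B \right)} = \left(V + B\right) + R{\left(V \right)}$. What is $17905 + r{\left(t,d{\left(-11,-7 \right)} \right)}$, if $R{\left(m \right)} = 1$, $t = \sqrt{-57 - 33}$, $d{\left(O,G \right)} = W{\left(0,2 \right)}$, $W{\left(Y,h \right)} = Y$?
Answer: $17906 + 3 i \sqrt{10} \approx 17906.0 + 9.4868 i$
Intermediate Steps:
$d{\left(O,G \right)} = 0$
$t = 3 i \sqrt{10}$ ($t = \sqrt{-90} = 3 i \sqrt{10} \approx 9.4868 i$)
$r{\left(V,B \right)} = 1 + B + V$ ($r{\left(V,B \right)} = \left(V + B\right) + 1 = \left(B + V\right) + 1 = 1 + B + V$)
$17905 + r{\left(t,d{\left(-11,-7 \right)} \right)} = 17905 + \left(1 + 0 + 3 i \sqrt{10}\right) = 17905 + \left(1 + 3 i \sqrt{10}\right) = 17906 + 3 i \sqrt{10}$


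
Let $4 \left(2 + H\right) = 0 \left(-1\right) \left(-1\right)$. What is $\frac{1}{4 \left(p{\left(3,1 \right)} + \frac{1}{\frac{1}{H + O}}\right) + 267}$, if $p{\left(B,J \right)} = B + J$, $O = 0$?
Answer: $\frac{1}{275} \approx 0.0036364$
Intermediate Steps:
$H = -2$ ($H = -2 + \frac{0 \left(-1\right) \left(-1\right)}{4} = -2 + \frac{0 \left(-1\right)}{4} = -2 + \frac{1}{4} \cdot 0 = -2 + 0 = -2$)
$\frac{1}{4 \left(p{\left(3,1 \right)} + \frac{1}{\frac{1}{H + O}}\right) + 267} = \frac{1}{4 \left(\left(3 + 1\right) + \frac{1}{\frac{1}{-2 + 0}}\right) + 267} = \frac{1}{4 \left(4 + \frac{1}{\frac{1}{-2}}\right) + 267} = \frac{1}{4 \left(4 + \frac{1}{- \frac{1}{2}}\right) + 267} = \frac{1}{4 \left(4 - 2\right) + 267} = \frac{1}{4 \cdot 2 + 267} = \frac{1}{8 + 267} = \frac{1}{275}$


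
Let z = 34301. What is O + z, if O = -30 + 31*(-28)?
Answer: 33403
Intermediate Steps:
O = -898 (O = -30 - 868 = -898)
O + z = -898 + 34301 = 33403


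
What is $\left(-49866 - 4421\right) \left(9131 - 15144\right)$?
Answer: $326427731$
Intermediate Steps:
$\left(-49866 - 4421\right) \left(9131 - 15144\right) = \left(-54287\right) \left(-6013\right) = 326427731$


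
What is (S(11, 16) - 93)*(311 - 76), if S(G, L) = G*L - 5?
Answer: 18330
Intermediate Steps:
S(G, L) = -5 + G*L
(S(11, 16) - 93)*(311 - 76) = ((-5 + 11*16) - 93)*(311 - 76) = ((-5 + 176) - 93)*235 = (171 - 93)*235 = 78*235 = 18330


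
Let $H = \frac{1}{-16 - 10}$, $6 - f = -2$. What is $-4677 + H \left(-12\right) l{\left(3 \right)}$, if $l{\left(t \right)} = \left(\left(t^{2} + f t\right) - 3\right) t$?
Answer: $- \frac{60261}{13} \approx -4635.5$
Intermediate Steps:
$f = 8$ ($f = 6 - -2 = 6 + 2 = 8$)
$l{\left(t \right)} = t \left(-3 + t^{2} + 8 t\right)$ ($l{\left(t \right)} = \left(\left(t^{2} + 8 t\right) - 3\right) t = \left(-3 + t^{2} + 8 t\right) t = t \left(-3 + t^{2} + 8 t\right)$)
$H = - \frac{1}{26}$ ($H = \frac{1}{-26} = - \frac{1}{26} \approx -0.038462$)
$-4677 + H \left(-12\right) l{\left(3 \right)} = -4677 + \left(- \frac{1}{26}\right) \left(-12\right) 3 \left(-3 + 3^{2} + 8 \cdot 3\right) = -4677 + \frac{6 \cdot 3 \left(-3 + 9 + 24\right)}{13} = -4677 + \frac{6 \cdot 3 \cdot 30}{13} = -4677 + \frac{6}{13} \cdot 90 = -4677 + \frac{540}{13} = - \frac{60261}{13}$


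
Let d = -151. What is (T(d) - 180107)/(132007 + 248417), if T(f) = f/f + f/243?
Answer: -3978719/8403912 ≈ -0.47344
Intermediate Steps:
T(f) = 1 + f/243 (T(f) = 1 + f*(1/243) = 1 + f/243)
(T(d) - 180107)/(132007 + 248417) = ((1 + (1/243)*(-151)) - 180107)/(132007 + 248417) = ((1 - 151/243) - 180107)/380424 = (92/243 - 180107)*(1/380424) = -43765909/243*1/380424 = -3978719/8403912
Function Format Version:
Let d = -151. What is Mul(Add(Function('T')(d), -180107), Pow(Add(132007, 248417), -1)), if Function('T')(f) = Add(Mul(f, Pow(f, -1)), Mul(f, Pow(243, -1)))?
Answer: Rational(-3978719, 8403912) ≈ -0.47344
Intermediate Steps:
Function('T')(f) = Add(1, Mul(Rational(1, 243), f)) (Function('T')(f) = Add(1, Mul(f, Rational(1, 243))) = Add(1, Mul(Rational(1, 243), f)))
Mul(Add(Function('T')(d), -180107), Pow(Add(132007, 248417), -1)) = Mul(Add(Add(1, Mul(Rational(1, 243), -151)), -180107), Pow(Add(132007, 248417), -1)) = Mul(Add(Add(1, Rational(-151, 243)), -180107), Pow(380424, -1)) = Mul(Add(Rational(92, 243), -180107), Rational(1, 380424)) = Mul(Rational(-43765909, 243), Rational(1, 380424)) = Rational(-3978719, 8403912)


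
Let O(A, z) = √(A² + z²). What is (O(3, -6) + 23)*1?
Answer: 23 + 3*√5 ≈ 29.708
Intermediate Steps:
(O(3, -6) + 23)*1 = (√(3² + (-6)²) + 23)*1 = (√(9 + 36) + 23)*1 = (√45 + 23)*1 = (3*√5 + 23)*1 = (23 + 3*√5)*1 = 23 + 3*√5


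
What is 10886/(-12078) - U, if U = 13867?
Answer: -83748256/6039 ≈ -13868.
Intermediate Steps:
10886/(-12078) - U = 10886/(-12078) - 1*13867 = 10886*(-1/12078) - 13867 = -5443/6039 - 13867 = -83748256/6039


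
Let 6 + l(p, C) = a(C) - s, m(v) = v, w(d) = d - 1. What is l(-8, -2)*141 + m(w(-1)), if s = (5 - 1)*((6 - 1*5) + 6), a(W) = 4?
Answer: -4232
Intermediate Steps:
w(d) = -1 + d
s = 28 (s = 4*((6 - 5) + 6) = 4*(1 + 6) = 4*7 = 28)
l(p, C) = -30 (l(p, C) = -6 + (4 - 1*28) = -6 + (4 - 28) = -6 - 24 = -30)
l(-8, -2)*141 + m(w(-1)) = -30*141 + (-1 - 1) = -4230 - 2 = -4232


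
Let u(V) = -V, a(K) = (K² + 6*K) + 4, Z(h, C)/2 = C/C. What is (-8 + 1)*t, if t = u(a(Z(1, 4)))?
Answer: 140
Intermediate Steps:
Z(h, C) = 2 (Z(h, C) = 2*(C/C) = 2*1 = 2)
a(K) = 4 + K² + 6*K
t = -20 (t = -(4 + 2² + 6*2) = -(4 + 4 + 12) = -1*20 = -20)
(-8 + 1)*t = (-8 + 1)*(-20) = -7*(-20) = 140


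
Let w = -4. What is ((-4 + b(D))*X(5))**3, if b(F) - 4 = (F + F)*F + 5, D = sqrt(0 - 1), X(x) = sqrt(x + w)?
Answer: 27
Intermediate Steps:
X(x) = sqrt(-4 + x) (X(x) = sqrt(x - 4) = sqrt(-4 + x))
D = I (D = sqrt(-1) = I ≈ 1.0*I)
b(F) = 9 + 2*F**2 (b(F) = 4 + ((F + F)*F + 5) = 4 + ((2*F)*F + 5) = 4 + (2*F**2 + 5) = 4 + (5 + 2*F**2) = 9 + 2*F**2)
((-4 + b(D))*X(5))**3 = ((-4 + (9 + 2*I**2))*sqrt(-4 + 5))**3 = ((-4 + (9 + 2*(-1)))*sqrt(1))**3 = ((-4 + (9 - 2))*1)**3 = ((-4 + 7)*1)**3 = (3*1)**3 = 3**3 = 27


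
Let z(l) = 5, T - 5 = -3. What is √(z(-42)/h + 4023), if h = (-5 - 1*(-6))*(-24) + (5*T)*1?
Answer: √788438/14 ≈ 63.424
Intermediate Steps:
T = 2 (T = 5 - 3 = 2)
h = -14 (h = (-5 - 1*(-6))*(-24) + (5*2)*1 = (-5 + 6)*(-24) + 10*1 = 1*(-24) + 10 = -24 + 10 = -14)
√(z(-42)/h + 4023) = √(5/(-14) + 4023) = √(5*(-1/14) + 4023) = √(-5/14 + 4023) = √(56317/14) = √788438/14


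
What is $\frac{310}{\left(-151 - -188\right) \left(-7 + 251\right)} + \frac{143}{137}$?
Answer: $\frac{666737}{618418} \approx 1.0781$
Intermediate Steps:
$\frac{310}{\left(-151 - -188\right) \left(-7 + 251\right)} + \frac{143}{137} = \frac{310}{\left(-151 + 188\right) 244} + 143 \cdot \frac{1}{137} = \frac{310}{37 \cdot 244} + \frac{143}{137} = \frac{310}{9028} + \frac{143}{137} = 310 \cdot \frac{1}{9028} + \frac{143}{137} = \frac{155}{4514} + \frac{143}{137} = \frac{666737}{618418}$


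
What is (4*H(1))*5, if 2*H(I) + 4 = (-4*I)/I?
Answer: -80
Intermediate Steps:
H(I) = -4 (H(I) = -2 + ((-4*I)/I)/2 = -2 + (1/2)*(-4) = -2 - 2 = -4)
(4*H(1))*5 = (4*(-4))*5 = -16*5 = -80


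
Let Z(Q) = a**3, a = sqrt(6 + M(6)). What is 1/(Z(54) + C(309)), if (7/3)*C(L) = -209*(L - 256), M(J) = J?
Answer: -77539/368071563 - 392*sqrt(3)/368071563 ≈ -0.00021251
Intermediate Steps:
C(L) = 160512/7 - 627*L/7 (C(L) = 3*(-209*(L - 256))/7 = 3*(-209*(-256 + L))/7 = 3*(53504 - 209*L)/7 = 160512/7 - 627*L/7)
a = 2*sqrt(3) (a = sqrt(6 + 6) = sqrt(12) = 2*sqrt(3) ≈ 3.4641)
Z(Q) = 24*sqrt(3) (Z(Q) = (2*sqrt(3))**3 = 24*sqrt(3))
1/(Z(54) + C(309)) = 1/(24*sqrt(3) + (160512/7 - 627/7*309)) = 1/(24*sqrt(3) + (160512/7 - 193743/7)) = 1/(24*sqrt(3) - 33231/7) = 1/(-33231/7 + 24*sqrt(3))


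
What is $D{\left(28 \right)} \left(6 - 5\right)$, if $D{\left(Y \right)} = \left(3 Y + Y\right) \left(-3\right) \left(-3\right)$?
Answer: $1008$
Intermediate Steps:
$D{\left(Y \right)} = 36 Y$ ($D{\left(Y \right)} = 4 Y \left(-3\right) \left(-3\right) = - 12 Y \left(-3\right) = 36 Y$)
$D{\left(28 \right)} \left(6 - 5\right) = 36 \cdot 28 \left(6 - 5\right) = 1008 \left(6 - 5\right) = 1008 \cdot 1 = 1008$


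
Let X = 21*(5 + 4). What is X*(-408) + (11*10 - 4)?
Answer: -77006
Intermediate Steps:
X = 189 (X = 21*9 = 189)
X*(-408) + (11*10 - 4) = 189*(-408) + (11*10 - 4) = -77112 + (110 - 4) = -77112 + 106 = -77006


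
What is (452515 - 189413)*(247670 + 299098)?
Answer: 143855754336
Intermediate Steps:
(452515 - 189413)*(247670 + 299098) = 263102*546768 = 143855754336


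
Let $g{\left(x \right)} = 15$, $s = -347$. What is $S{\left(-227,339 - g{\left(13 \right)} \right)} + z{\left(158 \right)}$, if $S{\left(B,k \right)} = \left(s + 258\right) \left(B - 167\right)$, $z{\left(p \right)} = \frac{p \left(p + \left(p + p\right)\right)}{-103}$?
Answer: $\frac{3536906}{103} \approx 34339.0$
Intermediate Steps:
$z{\left(p \right)} = - \frac{3 p^{2}}{103}$ ($z{\left(p \right)} = p \left(p + 2 p\right) \left(- \frac{1}{103}\right) = p 3 p \left(- \frac{1}{103}\right) = 3 p^{2} \left(- \frac{1}{103}\right) = - \frac{3 p^{2}}{103}$)
$S{\left(B,k \right)} = 14863 - 89 B$ ($S{\left(B,k \right)} = \left(-347 + 258\right) \left(B - 167\right) = - 89 \left(-167 + B\right) = 14863 - 89 B$)
$S{\left(-227,339 - g{\left(13 \right)} \right)} + z{\left(158 \right)} = \left(14863 - -20203\right) - \frac{3 \cdot 158^{2}}{103} = \left(14863 + 20203\right) - \frac{74892}{103} = 35066 - \frac{74892}{103} = \frac{3536906}{103}$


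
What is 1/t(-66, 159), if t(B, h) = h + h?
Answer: 1/318 ≈ 0.0031447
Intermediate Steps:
t(B, h) = 2*h
1/t(-66, 159) = 1/(2*159) = 1/318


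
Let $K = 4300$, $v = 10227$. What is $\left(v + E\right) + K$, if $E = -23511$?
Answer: $-8984$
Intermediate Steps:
$\left(v + E\right) + K = \left(10227 - 23511\right) + 4300 = -13284 + 4300 = -8984$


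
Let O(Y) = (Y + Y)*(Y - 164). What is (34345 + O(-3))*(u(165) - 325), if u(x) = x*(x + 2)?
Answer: 962498810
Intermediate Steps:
O(Y) = 2*Y*(-164 + Y) (O(Y) = (2*Y)*(-164 + Y) = 2*Y*(-164 + Y))
u(x) = x*(2 + x)
(34345 + O(-3))*(u(165) - 325) = (34345 + 2*(-3)*(-164 - 3))*(165*(2 + 165) - 325) = (34345 + 2*(-3)*(-167))*(165*167 - 325) = (34345 + 1002)*(27555 - 325) = 35347*27230 = 962498810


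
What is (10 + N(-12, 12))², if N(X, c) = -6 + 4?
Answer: 64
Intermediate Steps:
N(X, c) = -2
(10 + N(-12, 12))² = (10 - 2)² = 8² = 64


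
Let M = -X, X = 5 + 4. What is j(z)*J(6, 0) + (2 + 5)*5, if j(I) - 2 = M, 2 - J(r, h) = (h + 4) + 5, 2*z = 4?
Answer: 84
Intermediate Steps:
z = 2 (z = (1/2)*4 = 2)
J(r, h) = -7 - h (J(r, h) = 2 - ((h + 4) + 5) = 2 - ((4 + h) + 5) = 2 - (9 + h) = 2 + (-9 - h) = -7 - h)
X = 9
M = -9 (M = -1*9 = -9)
j(I) = -7 (j(I) = 2 - 9 = -7)
j(z)*J(6, 0) + (2 + 5)*5 = -7*(-7 - 1*0) + (2 + 5)*5 = -7*(-7 + 0) + 7*5 = -7*(-7) + 35 = 49 + 35 = 84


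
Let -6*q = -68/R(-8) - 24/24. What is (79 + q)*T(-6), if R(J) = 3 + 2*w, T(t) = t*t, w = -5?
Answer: 19542/7 ≈ 2791.7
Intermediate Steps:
T(t) = t**2
R(J) = -7 (R(J) = 3 + 2*(-5) = 3 - 10 = -7)
q = -61/42 (q = -(-68/(-7) - 24/24)/6 = -(-68*(-1/7) - 24*1/24)/6 = -(68/7 - 1)/6 = -1/6*61/7 = -61/42 ≈ -1.4524)
(79 + q)*T(-6) = (79 - 61/42)*(-6)**2 = (3257/42)*36 = 19542/7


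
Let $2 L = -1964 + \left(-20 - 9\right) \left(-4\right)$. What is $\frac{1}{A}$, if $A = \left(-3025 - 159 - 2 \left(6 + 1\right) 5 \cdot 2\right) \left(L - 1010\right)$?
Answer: $- \frac{1}{37200490} \approx -2.6881 \cdot 10^{-8}$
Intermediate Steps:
$L = -924$ ($L = \frac{-1964 + \left(-20 - 9\right) \left(-4\right)}{2} = \frac{-1964 - -116}{2} = \frac{-1964 + 116}{2} = \frac{1}{2} \left(-1848\right) = -924$)
$A = -37200490$ ($A = \left(-3025 - 159 - 2 \left(6 + 1\right) 5 \cdot 2\right) \left(-924 - 1010\right) = \left(-3025 - 159 - 2 \cdot 7 \cdot 5 \cdot 2\right) \left(-1934\right) = \left(-3025 - 159 \left(-2\right) 35 \cdot 2\right) \left(-1934\right) = \left(-3025 - 159 \left(\left(-70\right) 2\right)\right) \left(-1934\right) = \left(-3025 - -22260\right) \left(-1934\right) = \left(-3025 + 22260\right) \left(-1934\right) = 19235 \left(-1934\right) = -37200490$)
$\frac{1}{A} = \frac{1}{-37200490} = - \frac{1}{37200490}$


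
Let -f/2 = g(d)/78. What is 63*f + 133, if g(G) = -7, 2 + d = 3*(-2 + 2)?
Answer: 1876/13 ≈ 144.31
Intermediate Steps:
d = -2 (d = -2 + 3*(-2 + 2) = -2 + 3*0 = -2 + 0 = -2)
f = 7/39 (f = -(-14)/78 = -2*(-7/78) = 7/39 ≈ 0.17949)
63*f + 133 = 63*(7/39) + 133 = 147/13 + 133 = 1876/13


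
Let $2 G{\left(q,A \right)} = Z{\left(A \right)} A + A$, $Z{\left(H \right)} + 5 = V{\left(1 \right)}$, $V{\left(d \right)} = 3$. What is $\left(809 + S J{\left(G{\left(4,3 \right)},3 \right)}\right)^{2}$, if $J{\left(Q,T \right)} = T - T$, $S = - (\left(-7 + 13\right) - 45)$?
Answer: $654481$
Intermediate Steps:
$Z{\left(H \right)} = -2$ ($Z{\left(H \right)} = -5 + 3 = -2$)
$G{\left(q,A \right)} = - \frac{A}{2}$ ($G{\left(q,A \right)} = \frac{- 2 A + A}{2} = \frac{\left(-1\right) A}{2} = - \frac{A}{2}$)
$S = 39$ ($S = - (6 - 45) = \left(-1\right) \left(-39\right) = 39$)
$J{\left(Q,T \right)} = 0$
$\left(809 + S J{\left(G{\left(4,3 \right)},3 \right)}\right)^{2} = \left(809 + 39 \cdot 0\right)^{2} = \left(809 + 0\right)^{2} = 809^{2} = 654481$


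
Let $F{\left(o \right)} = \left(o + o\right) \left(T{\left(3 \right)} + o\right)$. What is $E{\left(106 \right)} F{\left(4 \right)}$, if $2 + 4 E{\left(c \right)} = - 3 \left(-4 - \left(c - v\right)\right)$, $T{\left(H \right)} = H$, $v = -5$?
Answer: $4802$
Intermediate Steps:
$F{\left(o \right)} = 2 o \left(3 + o\right)$ ($F{\left(o \right)} = \left(o + o\right) \left(3 + o\right) = 2 o \left(3 + o\right)$)
$E{\left(c \right)} = \frac{25}{4} + \frac{3 c}{4}$ ($E{\left(c \right)} = - \frac{1}{2} + \frac{\left(-3\right) \left(-4 - \left(5 + c\right)\right)}{4} = - \frac{1}{2} + \frac{\left(-3\right) \left(-9 - c\right)}{4} = - \frac{1}{2} + \frac{27 + 3 c}{4} = - \frac{1}{2} + \left(\frac{27}{4} + \frac{3 c}{4}\right) = \frac{25}{4} + \frac{3 c}{4}$)
$E{\left(106 \right)} F{\left(4 \right)} = \left(\frac{25}{4} + \frac{3}{4} \cdot 106\right) 2 \cdot 4 \left(3 + 4\right) = \left(\frac{25}{4} + \frac{159}{2}\right) 2 \cdot 4 \cdot 7 = \frac{343}{4} \cdot 56 = 4802$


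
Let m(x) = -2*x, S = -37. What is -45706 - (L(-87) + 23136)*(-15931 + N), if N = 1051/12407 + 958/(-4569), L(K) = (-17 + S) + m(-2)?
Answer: 20846305655816162/56687583 ≈ 3.6774e+8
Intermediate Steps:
L(K) = -50 (L(K) = (-17 - 37) - 2*(-2) = -54 + 4 = -50)
N = -7083887/56687583 (N = 1051*(1/12407) + 958*(-1/4569) = 1051/12407 - 958/4569 = -7083887/56687583 ≈ -0.12496)
-45706 - (L(-87) + 23136)*(-15931 + N) = -45706 - (-50 + 23136)*(-15931 - 7083887/56687583) = -45706 - 23086*(-903096968660)/56687583 = -45706 - 1*(-20848896618484760/56687583) = -45706 + 20848896618484760/56687583 = 20846305655816162/56687583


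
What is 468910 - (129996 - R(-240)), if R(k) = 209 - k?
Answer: 339363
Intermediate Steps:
468910 - (129996 - R(-240)) = 468910 - (129996 - (209 - 1*(-240))) = 468910 - (129996 - (209 + 240)) = 468910 - (129996 - 1*449) = 468910 - (129996 - 449) = 468910 - 1*129547 = 468910 - 129547 = 339363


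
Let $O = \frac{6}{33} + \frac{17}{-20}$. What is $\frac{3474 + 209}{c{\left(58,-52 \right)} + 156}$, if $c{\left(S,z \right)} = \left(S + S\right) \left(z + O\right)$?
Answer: $- \frac{202565}{327443} \approx -0.61863$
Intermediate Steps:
$O = - \frac{147}{220}$ ($O = 6 \cdot \frac{1}{33} + 17 \left(- \frac{1}{20}\right) = \frac{2}{11} - \frac{17}{20} = - \frac{147}{220} \approx -0.66818$)
$c{\left(S,z \right)} = 2 S \left(- \frac{147}{220} + z\right)$ ($c{\left(S,z \right)} = \left(S + S\right) \left(z - \frac{147}{220}\right) = 2 S \left(- \frac{147}{220} + z\right)$)
$\frac{3474 + 209}{c{\left(58,-52 \right)} + 156} = \frac{3474 + 209}{\frac{1}{110} \cdot 58 \left(-147 + 220 \left(-52\right)\right) + 156} = \frac{3683}{\frac{1}{110} \cdot 58 \left(-147 - 11440\right) + 156} = \frac{3683}{\frac{1}{110} \cdot 58 \left(-11587\right) + 156} = \frac{3683}{- \frac{336023}{55} + 156} = \frac{3683}{- \frac{327443}{55}} = 3683 \left(- \frac{55}{327443}\right) = - \frac{202565}{327443}$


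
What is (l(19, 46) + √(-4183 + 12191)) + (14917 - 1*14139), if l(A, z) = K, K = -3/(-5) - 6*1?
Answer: 3863/5 + 2*√2002 ≈ 862.09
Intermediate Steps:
K = -27/5 (K = -3*(-⅕) - 6 = ⅗ - 6 = -27/5 ≈ -5.4000)
l(A, z) = -27/5
(l(19, 46) + √(-4183 + 12191)) + (14917 - 1*14139) = (-27/5 + √(-4183 + 12191)) + (14917 - 1*14139) = (-27/5 + √8008) + (14917 - 14139) = (-27/5 + 2*√2002) + 778 = 3863/5 + 2*√2002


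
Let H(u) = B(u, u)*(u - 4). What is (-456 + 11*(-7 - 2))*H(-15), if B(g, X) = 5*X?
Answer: -790875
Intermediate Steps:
H(u) = 5*u*(-4 + u) (H(u) = (5*u)*(u - 4) = (5*u)*(-4 + u) = 5*u*(-4 + u))
(-456 + 11*(-7 - 2))*H(-15) = (-456 + 11*(-7 - 2))*(5*(-15)*(-4 - 15)) = (-456 + 11*(-9))*(5*(-15)*(-19)) = (-456 - 99)*1425 = -555*1425 = -790875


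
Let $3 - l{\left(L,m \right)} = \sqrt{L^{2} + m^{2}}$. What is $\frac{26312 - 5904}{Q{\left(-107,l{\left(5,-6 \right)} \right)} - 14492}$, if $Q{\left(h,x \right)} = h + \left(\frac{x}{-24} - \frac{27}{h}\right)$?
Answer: $- \frac{491190335956080}{351373244052659} - \frac{1401907152 \sqrt{61}}{351373244052659} \approx -1.3979$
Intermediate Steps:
$l{\left(L,m \right)} = 3 - \sqrt{L^{2} + m^{2}}$
$Q{\left(h,x \right)} = h - \frac{27}{h} - \frac{x}{24}$ ($Q{\left(h,x \right)} = h + \left(x \left(- \frac{1}{24}\right) - \frac{27}{h}\right) = h - \left(\frac{27}{h} + \frac{x}{24}\right) = h - \frac{27}{h} - \frac{x}{24}$)
$\frac{26312 - 5904}{Q{\left(-107,l{\left(5,-6 \right)} \right)} - 14492} = \frac{26312 - 5904}{\left(-107 - \frac{27}{-107} - \frac{3 - \sqrt{5^{2} + \left(-6\right)^{2}}}{24}\right) - 14492} = \frac{20408}{\left(-107 - - \frac{27}{107} - \frac{3 - \sqrt{25 + 36}}{24}\right) - 14492} = \frac{20408}{\left(-107 + \frac{27}{107} - \frac{3 - \sqrt{61}}{24}\right) - 14492} = \frac{20408}{\left(-107 + \frac{27}{107} - \left(\frac{1}{8} - \frac{\sqrt{61}}{24}\right)\right) - 14492} = \frac{20408}{\left(- \frac{91483}{856} + \frac{\sqrt{61}}{24}\right) - 14492} = \frac{20408}{- \frac{12496635}{856} + \frac{\sqrt{61}}{24}}$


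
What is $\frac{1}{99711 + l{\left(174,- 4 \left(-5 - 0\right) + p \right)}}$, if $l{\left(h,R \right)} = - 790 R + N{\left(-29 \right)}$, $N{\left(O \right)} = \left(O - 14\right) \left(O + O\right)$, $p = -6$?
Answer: $\frac{1}{91145} \approx 1.0972 \cdot 10^{-5}$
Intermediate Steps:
$N{\left(O \right)} = 2 O \left(-14 + O\right)$ ($N{\left(O \right)} = \left(-14 + O\right) 2 O = 2 O \left(-14 + O\right)$)
$l{\left(h,R \right)} = 2494 - 790 R$ ($l{\left(h,R \right)} = - 790 R + 2 \left(-29\right) \left(-14 - 29\right) = - 790 R + 2 \left(-29\right) \left(-43\right) = - 790 R + 2494 = 2494 - 790 R$)
$\frac{1}{99711 + l{\left(174,- 4 \left(-5 - 0\right) + p \right)}} = \frac{1}{99711 + \left(2494 - 790 \left(- 4 \left(-5 - 0\right) - 6\right)\right)} = \frac{1}{99711 + \left(2494 - 790 \left(- 4 \left(-5 + 0\right) - 6\right)\right)} = \frac{1}{99711 + \left(2494 - 790 \left(\left(-4\right) \left(-5\right) - 6\right)\right)} = \frac{1}{99711 + \left(2494 - 790 \left(20 - 6\right)\right)} = \frac{1}{99711 + \left(2494 - 11060\right)} = \frac{1}{99711 - 8566} = \frac{1}{91145}$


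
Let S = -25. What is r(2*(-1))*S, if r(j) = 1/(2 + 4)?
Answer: -25/6 ≈ -4.1667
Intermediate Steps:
r(j) = 1/6
r(2*(-1))*S = (1/6)*(-25) = -25/6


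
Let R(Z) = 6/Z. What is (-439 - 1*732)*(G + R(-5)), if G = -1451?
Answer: 8502631/5 ≈ 1.7005e+6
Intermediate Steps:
(-439 - 1*732)*(G + R(-5)) = (-439 - 1*732)*(-1451 + 6/(-5)) = (-439 - 732)*(-1451 + 6*(-⅕)) = -1171*(-1451 - 6/5) = -1171*(-7261/5) = 8502631/5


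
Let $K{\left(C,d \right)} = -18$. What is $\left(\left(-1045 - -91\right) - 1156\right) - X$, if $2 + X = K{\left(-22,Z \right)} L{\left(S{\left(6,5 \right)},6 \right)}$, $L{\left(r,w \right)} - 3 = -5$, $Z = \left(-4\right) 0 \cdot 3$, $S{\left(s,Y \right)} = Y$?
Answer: $-2144$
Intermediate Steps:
$Z = 0$ ($Z = 0 \cdot 3 = 0$)
$L{\left(r,w \right)} = -2$ ($L{\left(r,w \right)} = 3 - 5 = -2$)
$X = 34$ ($X = -2 - -36 = -2 + 36 = 34$)
$\left(\left(-1045 - -91\right) - 1156\right) - X = \left(\left(-1045 - -91\right) - 1156\right) - 34 = \left(\left(-1045 + 91\right) - 1156\right) - 34 = \left(-954 - 1156\right) - 34 = -2110 - 34 = -2144$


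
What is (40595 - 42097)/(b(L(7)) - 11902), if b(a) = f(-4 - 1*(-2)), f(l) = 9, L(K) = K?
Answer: 1502/11893 ≈ 0.12629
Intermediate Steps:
b(a) = 9
(40595 - 42097)/(b(L(7)) - 11902) = (40595 - 42097)/(9 - 11902) = -1502/(-11893) = -1502*(-1/11893) = 1502/11893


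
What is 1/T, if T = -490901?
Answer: -1/490901 ≈ -2.0371e-6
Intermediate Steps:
1/T = 1/(-490901) = -1/490901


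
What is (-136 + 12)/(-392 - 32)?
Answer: 31/106 ≈ 0.29245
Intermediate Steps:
(-136 + 12)/(-392 - 32) = -124/(-424) = -124*(-1/424) = 31/106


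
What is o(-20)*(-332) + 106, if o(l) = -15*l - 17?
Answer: -93850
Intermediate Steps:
o(l) = -17 - 15*l
o(-20)*(-332) + 106 = (-17 - 15*(-20))*(-332) + 106 = (-17 + 300)*(-332) + 106 = 283*(-332) + 106 = -93956 + 106 = -93850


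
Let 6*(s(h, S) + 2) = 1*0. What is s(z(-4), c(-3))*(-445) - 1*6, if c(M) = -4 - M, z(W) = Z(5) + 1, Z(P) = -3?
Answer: 884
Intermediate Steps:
z(W) = -2 (z(W) = -3 + 1 = -2)
s(h, S) = -2 (s(h, S) = -2 + (1*0)/6 = -2 + (1/6)*0 = -2 + 0 = -2)
s(z(-4), c(-3))*(-445) - 1*6 = -2*(-445) - 1*6 = 890 - 6 = 884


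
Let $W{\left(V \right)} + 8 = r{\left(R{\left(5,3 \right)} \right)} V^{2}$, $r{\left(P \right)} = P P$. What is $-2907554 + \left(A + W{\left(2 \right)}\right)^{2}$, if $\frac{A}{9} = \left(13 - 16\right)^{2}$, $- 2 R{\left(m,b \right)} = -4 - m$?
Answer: $-2883838$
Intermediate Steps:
$R{\left(m,b \right)} = 2 + \frac{m}{2}$ ($R{\left(m,b \right)} = - \frac{-4 - m}{2} = 2 + \frac{m}{2}$)
$r{\left(P \right)} = P^{2}$
$W{\left(V \right)} = -8 + \frac{81 V^{2}}{4}$ ($W{\left(V \right)} = -8 + \left(2 + \frac{1}{2} \cdot 5\right)^{2} V^{2} = -8 + \left(2 + \frac{5}{2}\right)^{2} V^{2} = -8 + \left(\frac{9}{2}\right)^{2} V^{2} = -8 + \frac{81 V^{2}}{4}$)
$A = 81$ ($A = 9 \left(13 - 16\right)^{2} = 9 \left(-3\right)^{2} = 9 \cdot 9 = 81$)
$-2907554 + \left(A + W{\left(2 \right)}\right)^{2} = -2907554 + \left(81 - \left(8 - \frac{81 \cdot 2^{2}}{4}\right)\right)^{2} = -2907554 + \left(81 + \left(-8 + \frac{81}{4} \cdot 4\right)\right)^{2} = -2907554 + \left(81 + \left(-8 + 81\right)\right)^{2} = -2907554 + \left(81 + 73\right)^{2} = -2907554 + 154^{2} = -2907554 + 23716 = -2883838$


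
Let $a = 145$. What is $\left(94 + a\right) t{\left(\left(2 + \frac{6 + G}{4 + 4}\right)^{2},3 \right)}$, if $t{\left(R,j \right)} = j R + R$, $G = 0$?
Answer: $\frac{28919}{4} \approx 7229.8$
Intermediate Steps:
$t{\left(R,j \right)} = R + R j$ ($t{\left(R,j \right)} = R j + R = R + R j$)
$\left(94 + a\right) t{\left(\left(2 + \frac{6 + G}{4 + 4}\right)^{2},3 \right)} = \left(94 + 145\right) \left(2 + \frac{6 + 0}{4 + 4}\right)^{2} \left(1 + 3\right) = 239 \left(2 + \frac{6}{8}\right)^{2} \cdot 4 = 239 \left(2 + 6 \cdot \frac{1}{8}\right)^{2} \cdot 4 = 239 \left(2 + \frac{3}{4}\right)^{2} \cdot 4 = 239 \left(\frac{11}{4}\right)^{2} \cdot 4 = 239 \cdot \frac{121}{16} \cdot 4 = 239 \cdot \frac{121}{4} = \frac{28919}{4}$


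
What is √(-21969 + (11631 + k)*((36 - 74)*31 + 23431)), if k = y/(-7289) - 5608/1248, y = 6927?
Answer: √83616219350931247773/568542 ≈ 16084.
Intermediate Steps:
k = -6190201/1137084 (k = 6927/(-7289) - 5608/1248 = 6927*(-1/7289) - 5608*1/1248 = -6927/7289 - 701/156 = -6190201/1137084 ≈ -5.4439)
√(-21969 + (11631 + k)*((36 - 74)*31 + 23431)) = √(-21969 + (11631 - 6190201/1137084)*((36 - 74)*31 + 23431)) = √(-21969 + 13219233803*(-38*31 + 23431)/1137084) = √(-21969 + 13219233803*(-1178 + 23431)/1137084) = √(-21969 + (13219233803/1137084)*22253) = √(-21969 + 294167609818159/1137084) = √(294142629219763/1137084) = √83616219350931247773/568542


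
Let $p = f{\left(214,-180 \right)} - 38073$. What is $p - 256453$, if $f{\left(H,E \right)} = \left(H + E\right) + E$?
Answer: $-294672$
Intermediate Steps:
$f{\left(H,E \right)} = H + 2 E$ ($f{\left(H,E \right)} = \left(E + H\right) + E = H + 2 E$)
$p = -38219$ ($p = \left(214 + 2 \left(-180\right)\right) - 38073 = \left(214 - 360\right) - 38073 = -146 - 38073 = -38219$)
$p - 256453 = -38219 - 256453 = -294672$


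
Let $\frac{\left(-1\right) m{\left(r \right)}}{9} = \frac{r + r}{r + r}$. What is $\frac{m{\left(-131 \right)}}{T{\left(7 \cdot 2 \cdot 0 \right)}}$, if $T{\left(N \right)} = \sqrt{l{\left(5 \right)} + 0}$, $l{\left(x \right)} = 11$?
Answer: $- \frac{9 \sqrt{11}}{11} \approx -2.7136$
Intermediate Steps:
$m{\left(r \right)} = -9$ ($m{\left(r \right)} = - 9 \frac{r + r}{r + r} = - 9 \frac{2 r}{2 r} = - 9 \cdot 2 r \frac{1}{2 r} = \left(-9\right) 1 = -9$)
$T{\left(N \right)} = \sqrt{11}$ ($T{\left(N \right)} = \sqrt{11 + 0} = \sqrt{11}$)
$\frac{m{\left(-131 \right)}}{T{\left(7 \cdot 2 \cdot 0 \right)}} = - \frac{9}{\sqrt{11}} = - 9 \frac{\sqrt{11}}{11} = - \frac{9 \sqrt{11}}{11}$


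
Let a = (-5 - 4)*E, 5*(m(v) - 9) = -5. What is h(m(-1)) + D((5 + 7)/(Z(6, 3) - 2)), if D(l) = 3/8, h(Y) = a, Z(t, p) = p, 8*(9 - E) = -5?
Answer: -345/4 ≈ -86.250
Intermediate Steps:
E = 77/8 (E = 9 - ⅛*(-5) = 9 + 5/8 = 77/8 ≈ 9.6250)
m(v) = 8 (m(v) = 9 + (⅕)*(-5) = 9 - 1 = 8)
a = -693/8 (a = (-5 - 4)*(77/8) = -9*77/8 = -693/8 ≈ -86.625)
h(Y) = -693/8
D(l) = 3/8 (D(l) = 3*(⅛) = 3/8)
h(m(-1)) + D((5 + 7)/(Z(6, 3) - 2)) = -693/8 + 3/8 = -345/4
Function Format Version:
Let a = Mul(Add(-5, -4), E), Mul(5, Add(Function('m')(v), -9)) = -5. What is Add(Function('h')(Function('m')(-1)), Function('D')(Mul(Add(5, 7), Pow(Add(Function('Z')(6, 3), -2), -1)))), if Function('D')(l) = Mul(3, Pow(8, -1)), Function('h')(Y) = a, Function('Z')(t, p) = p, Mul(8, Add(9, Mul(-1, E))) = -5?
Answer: Rational(-345, 4) ≈ -86.250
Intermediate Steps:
E = Rational(77, 8) (E = Add(9, Mul(Rational(-1, 8), -5)) = Add(9, Rational(5, 8)) = Rational(77, 8) ≈ 9.6250)
Function('m')(v) = 8 (Function('m')(v) = Add(9, Mul(Rational(1, 5), -5)) = Add(9, -1) = 8)
a = Rational(-693, 8) (a = Mul(Add(-5, -4), Rational(77, 8)) = Mul(-9, Rational(77, 8)) = Rational(-693, 8) ≈ -86.625)
Function('h')(Y) = Rational(-693, 8)
Function('D')(l) = Rational(3, 8) (Function('D')(l) = Mul(3, Rational(1, 8)) = Rational(3, 8))
Add(Function('h')(Function('m')(-1)), Function('D')(Mul(Add(5, 7), Pow(Add(Function('Z')(6, 3), -2), -1)))) = Add(Rational(-693, 8), Rational(3, 8)) = Rational(-345, 4)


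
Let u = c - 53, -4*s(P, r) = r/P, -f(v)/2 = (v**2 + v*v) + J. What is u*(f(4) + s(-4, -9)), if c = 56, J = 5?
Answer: -3579/16 ≈ -223.69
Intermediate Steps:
f(v) = -10 - 4*v**2 (f(v) = -2*((v**2 + v*v) + 5) = -2*((v**2 + v**2) + 5) = -2*(2*v**2 + 5) = -2*(5 + 2*v**2) = -10 - 4*v**2)
s(P, r) = -r/(4*P)
u = 3 (u = 56 - 53 = 3)
u*(f(4) + s(-4, -9)) = 3*((-10 - 4*4**2) - 1/4*(-9)/(-4)) = 3*((-10 - 4*16) - 1/4*(-9)*(-1/4)) = 3*((-10 - 64) - 9/16) = 3*(-74 - 9/16) = 3*(-1193/16) = -3579/16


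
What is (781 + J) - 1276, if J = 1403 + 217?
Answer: 1125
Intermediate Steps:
J = 1620
(781 + J) - 1276 = (781 + 1620) - 1276 = 2401 - 1276 = 1125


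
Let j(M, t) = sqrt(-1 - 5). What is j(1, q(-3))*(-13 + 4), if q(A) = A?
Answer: -9*I*sqrt(6) ≈ -22.045*I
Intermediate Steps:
j(M, t) = I*sqrt(6) (j(M, t) = sqrt(-6) = I*sqrt(6))
j(1, q(-3))*(-13 + 4) = (I*sqrt(6))*(-13 + 4) = (I*sqrt(6))*(-9) = -9*I*sqrt(6)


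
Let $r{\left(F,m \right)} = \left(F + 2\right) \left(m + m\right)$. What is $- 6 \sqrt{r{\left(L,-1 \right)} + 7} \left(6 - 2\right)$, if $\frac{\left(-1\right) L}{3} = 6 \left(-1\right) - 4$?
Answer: $- 24 i \sqrt{57} \approx - 181.2 i$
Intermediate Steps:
$L = 30$ ($L = - 3 \left(6 \left(-1\right) - 4\right) = - 3 \left(-6 - 4\right) = \left(-3\right) \left(-10\right) = 30$)
$r{\left(F,m \right)} = 2 m \left(2 + F\right)$ ($r{\left(F,m \right)} = \left(2 + F\right) 2 m = 2 m \left(2 + F\right)$)
$- 6 \sqrt{r{\left(L,-1 \right)} + 7} \left(6 - 2\right) = - 6 \sqrt{2 \left(-1\right) \left(2 + 30\right) + 7} \left(6 - 2\right) = - 6 \sqrt{2 \left(-1\right) 32 + 7} \left(6 - 2\right) = - 6 \sqrt{-64 + 7} \cdot 4 = - 6 \sqrt{-57} \cdot 4 = - 6 i \sqrt{57} \cdot 4 = - 24 i \sqrt{57}$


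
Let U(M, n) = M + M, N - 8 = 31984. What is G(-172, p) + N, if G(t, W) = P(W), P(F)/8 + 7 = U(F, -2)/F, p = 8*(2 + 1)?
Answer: 31952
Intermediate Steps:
N = 31992 (N = 8 + 31984 = 31992)
U(M, n) = 2*M
p = 24 (p = 8*3 = 24)
P(F) = -40 (P(F) = -56 + 8*((2*F)/F) = -56 + 8*2 = -56 + 16 = -40)
G(t, W) = -40
G(-172, p) + N = -40 + 31992 = 31952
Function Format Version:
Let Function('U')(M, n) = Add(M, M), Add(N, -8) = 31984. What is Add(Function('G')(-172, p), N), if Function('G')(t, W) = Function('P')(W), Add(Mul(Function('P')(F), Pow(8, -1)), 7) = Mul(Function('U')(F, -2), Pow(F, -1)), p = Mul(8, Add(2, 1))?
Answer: 31952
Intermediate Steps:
N = 31992 (N = Add(8, 31984) = 31992)
Function('U')(M, n) = Mul(2, M)
p = 24 (p = Mul(8, 3) = 24)
Function('P')(F) = -40 (Function('P')(F) = Add(-56, Mul(8, Mul(Mul(2, F), Pow(F, -1)))) = Add(-56, Mul(8, 2)) = Add(-56, 16) = -40)
Function('G')(t, W) = -40
Add(Function('G')(-172, p), N) = Add(-40, 31992) = 31952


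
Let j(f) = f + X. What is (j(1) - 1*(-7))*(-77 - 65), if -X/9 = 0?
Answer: -1136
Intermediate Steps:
X = 0 (X = -9*0 = 0)
j(f) = f (j(f) = f + 0 = f)
(j(1) - 1*(-7))*(-77 - 65) = (1 - 1*(-7))*(-77 - 65) = (1 + 7)*(-142) = 8*(-142) = -1136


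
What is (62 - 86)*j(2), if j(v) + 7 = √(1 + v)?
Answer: 168 - 24*√3 ≈ 126.43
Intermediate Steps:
j(v) = -7 + √(1 + v)
(62 - 86)*j(2) = (62 - 86)*(-7 + √(1 + 2)) = -24*(-7 + √3) = 168 - 24*√3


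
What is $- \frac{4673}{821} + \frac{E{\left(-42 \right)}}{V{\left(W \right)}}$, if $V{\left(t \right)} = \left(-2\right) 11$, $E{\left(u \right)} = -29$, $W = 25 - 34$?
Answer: $- \frac{78997}{18062} \approx -4.3737$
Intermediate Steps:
$W = -9$ ($W = 25 - 34 = -9$)
$V{\left(t \right)} = -22$
$- \frac{4673}{821} + \frac{E{\left(-42 \right)}}{V{\left(W \right)}} = - \frac{4673}{821} - \frac{29}{-22} = \left(-4673\right) \frac{1}{821} - - \frac{29}{22} = - \frac{4673}{821} + \frac{29}{22} = - \frac{78997}{18062}$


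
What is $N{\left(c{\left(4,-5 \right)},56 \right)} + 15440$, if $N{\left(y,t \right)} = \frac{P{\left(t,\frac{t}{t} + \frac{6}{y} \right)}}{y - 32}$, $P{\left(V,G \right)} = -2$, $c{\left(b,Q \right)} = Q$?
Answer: $\frac{571282}{37} \approx 15440.0$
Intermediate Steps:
$N{\left(y,t \right)} = - \frac{2}{-32 + y}$ ($N{\left(y,t \right)} = \frac{1}{y - 32} \left(-2\right) = \frac{1}{-32 + y} \left(-2\right) = - \frac{2}{-32 + y}$)
$N{\left(c{\left(4,-5 \right)},56 \right)} + 15440 = - \frac{2}{-32 - 5} + 15440 = - \frac{2}{-37} + 15440 = \left(-2\right) \left(- \frac{1}{37}\right) + 15440 = \frac{2}{37} + 15440 = \frac{571282}{37}$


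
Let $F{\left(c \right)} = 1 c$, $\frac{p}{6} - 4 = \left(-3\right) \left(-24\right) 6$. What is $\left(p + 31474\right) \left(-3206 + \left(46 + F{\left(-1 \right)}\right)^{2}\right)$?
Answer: $-40260290$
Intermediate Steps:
$p = 2616$ ($p = 24 + 6 \left(-3\right) \left(-24\right) 6 = 24 + 6 \cdot 72 \cdot 6 = 24 + 6 \cdot 432 = 24 + 2592 = 2616$)
$F{\left(c \right)} = c$
$\left(p + 31474\right) \left(-3206 + \left(46 + F{\left(-1 \right)}\right)^{2}\right) = \left(2616 + 31474\right) \left(-3206 + \left(46 - 1\right)^{2}\right) = 34090 \left(-3206 + 45^{2}\right) = 34090 \left(-3206 + 2025\right) = 34090 \left(-1181\right) = -40260290$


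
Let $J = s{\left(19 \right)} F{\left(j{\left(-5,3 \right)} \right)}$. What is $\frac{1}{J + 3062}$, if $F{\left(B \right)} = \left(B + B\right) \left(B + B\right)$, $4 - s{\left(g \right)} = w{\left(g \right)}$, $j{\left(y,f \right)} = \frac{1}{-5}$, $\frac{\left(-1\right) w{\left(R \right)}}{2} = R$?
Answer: $\frac{25}{76718} \approx 0.00032587$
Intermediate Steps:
$w{\left(R \right)} = - 2 R$
$j{\left(y,f \right)} = - \frac{1}{5}$
$s{\left(g \right)} = 4 + 2 g$ ($s{\left(g \right)} = 4 - - 2 g = 4 + 2 g$)
$F{\left(B \right)} = 4 B^{2}$ ($F{\left(B \right)} = 2 B 2 B = 4 B^{2}$)
$J = \frac{168}{25}$ ($J = \left(4 + 2 \cdot 19\right) 4 \left(- \frac{1}{5}\right)^{2} = \left(4 + 38\right) 4 \cdot \frac{1}{25} = 42 \cdot \frac{4}{25} = \frac{168}{25} \approx 6.72$)
$\frac{1}{J + 3062} = \frac{1}{\frac{168}{25} + 3062} = \frac{1}{\frac{76718}{25}} = \frac{25}{76718}$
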